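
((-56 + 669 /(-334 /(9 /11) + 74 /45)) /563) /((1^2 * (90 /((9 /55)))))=-1054681 /5665356400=-0.00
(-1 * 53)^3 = -148877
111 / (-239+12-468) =-111 / 695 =-0.16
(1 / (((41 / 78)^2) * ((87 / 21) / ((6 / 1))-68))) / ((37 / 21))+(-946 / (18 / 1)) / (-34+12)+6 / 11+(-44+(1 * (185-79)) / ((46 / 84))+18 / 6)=11317213542773 / 72794000466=155.47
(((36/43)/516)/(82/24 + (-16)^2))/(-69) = -12/132386551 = -0.00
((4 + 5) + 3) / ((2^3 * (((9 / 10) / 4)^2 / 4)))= 3200 / 27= 118.52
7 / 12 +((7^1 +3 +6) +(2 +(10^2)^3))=12000223 / 12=1000018.58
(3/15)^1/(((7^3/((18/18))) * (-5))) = -1/8575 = -0.00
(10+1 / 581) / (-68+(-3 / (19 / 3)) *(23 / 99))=-0.15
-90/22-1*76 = -881/11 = -80.09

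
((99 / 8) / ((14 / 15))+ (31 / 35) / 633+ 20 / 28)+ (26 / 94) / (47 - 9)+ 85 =31332781373 / 316550640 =98.98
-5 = -5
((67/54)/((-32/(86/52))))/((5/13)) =-2881/17280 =-0.17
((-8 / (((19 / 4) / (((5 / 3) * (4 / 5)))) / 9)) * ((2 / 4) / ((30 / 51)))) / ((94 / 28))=-22848 / 4465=-5.12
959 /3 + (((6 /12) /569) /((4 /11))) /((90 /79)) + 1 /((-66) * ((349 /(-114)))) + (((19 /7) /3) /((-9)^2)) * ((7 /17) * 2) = 230778324178729 /721897537680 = 319.68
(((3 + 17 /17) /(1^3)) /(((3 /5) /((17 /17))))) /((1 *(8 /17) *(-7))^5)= -0.02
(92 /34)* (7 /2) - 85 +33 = -723 /17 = -42.53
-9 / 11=-0.82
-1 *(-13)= 13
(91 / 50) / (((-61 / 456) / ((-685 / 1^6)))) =2842476 / 305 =9319.59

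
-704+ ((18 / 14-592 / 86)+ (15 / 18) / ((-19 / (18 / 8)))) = -32470043 / 45752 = -709.70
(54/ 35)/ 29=54/ 1015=0.05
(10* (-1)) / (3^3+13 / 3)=-15 / 47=-0.32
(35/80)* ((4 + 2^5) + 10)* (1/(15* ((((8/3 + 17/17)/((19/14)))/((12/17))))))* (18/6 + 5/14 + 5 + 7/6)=4370/1309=3.34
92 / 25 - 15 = -11.32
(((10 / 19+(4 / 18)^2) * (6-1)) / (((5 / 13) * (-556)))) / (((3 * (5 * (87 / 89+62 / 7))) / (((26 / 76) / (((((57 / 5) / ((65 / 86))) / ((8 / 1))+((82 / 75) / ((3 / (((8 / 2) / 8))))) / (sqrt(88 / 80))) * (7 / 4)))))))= -74494162340 / 7806999379202887+3693524514160 * sqrt(110) / 44054897496841891341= -0.00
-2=-2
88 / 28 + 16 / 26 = 342 / 91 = 3.76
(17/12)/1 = 17/12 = 1.42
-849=-849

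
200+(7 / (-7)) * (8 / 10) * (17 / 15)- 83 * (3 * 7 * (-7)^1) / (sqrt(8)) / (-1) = 14932 / 75- 12201 * sqrt(2) / 4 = -4114.61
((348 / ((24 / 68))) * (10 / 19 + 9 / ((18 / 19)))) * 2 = 19771.89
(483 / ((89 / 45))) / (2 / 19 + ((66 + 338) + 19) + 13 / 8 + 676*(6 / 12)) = 220248 / 687881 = 0.32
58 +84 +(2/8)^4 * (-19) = 36333/256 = 141.93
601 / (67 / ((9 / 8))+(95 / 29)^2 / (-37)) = 168311853 / 16597487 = 10.14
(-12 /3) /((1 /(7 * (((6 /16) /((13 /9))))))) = -189 /26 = -7.27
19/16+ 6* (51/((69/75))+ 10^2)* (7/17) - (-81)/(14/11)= 19655851/43792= 448.85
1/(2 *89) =1/178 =0.01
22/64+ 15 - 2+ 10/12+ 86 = 9617/96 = 100.18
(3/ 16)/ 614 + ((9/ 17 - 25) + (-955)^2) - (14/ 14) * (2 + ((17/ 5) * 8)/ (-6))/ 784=111948867979889/ 122750880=912000.53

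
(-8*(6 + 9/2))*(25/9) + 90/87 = -20210/87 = -232.30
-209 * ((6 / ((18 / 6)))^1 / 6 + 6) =-3971 / 3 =-1323.67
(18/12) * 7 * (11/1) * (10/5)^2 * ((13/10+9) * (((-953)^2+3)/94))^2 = 252680026626110622/55225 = 4575464493003.36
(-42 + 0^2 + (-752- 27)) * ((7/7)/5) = -821/5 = -164.20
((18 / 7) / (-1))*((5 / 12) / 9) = -5 / 42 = -0.12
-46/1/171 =-46/171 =-0.27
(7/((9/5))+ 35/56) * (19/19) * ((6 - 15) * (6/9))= -27.08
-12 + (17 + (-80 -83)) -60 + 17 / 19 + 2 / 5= -20587 / 95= -216.71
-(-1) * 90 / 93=30 / 31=0.97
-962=-962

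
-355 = -355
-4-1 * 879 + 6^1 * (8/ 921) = -271065/ 307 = -882.95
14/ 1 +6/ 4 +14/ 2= 45/ 2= 22.50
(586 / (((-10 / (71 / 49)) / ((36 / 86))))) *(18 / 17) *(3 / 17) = -20220516 / 3044615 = -6.64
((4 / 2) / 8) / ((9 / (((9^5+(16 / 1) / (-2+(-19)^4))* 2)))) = 7695206647 / 2345742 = 3280.50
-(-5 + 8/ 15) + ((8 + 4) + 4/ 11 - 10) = 1127/ 165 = 6.83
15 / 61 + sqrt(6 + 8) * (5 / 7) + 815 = 5 * sqrt(14) / 7 + 49730 / 61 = 817.92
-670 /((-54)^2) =-335 /1458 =-0.23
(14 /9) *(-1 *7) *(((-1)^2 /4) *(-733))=35917 /18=1995.39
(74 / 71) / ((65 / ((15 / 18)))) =37 / 2769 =0.01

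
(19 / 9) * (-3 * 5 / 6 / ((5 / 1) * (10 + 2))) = -19 / 216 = -0.09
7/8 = 0.88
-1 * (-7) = 7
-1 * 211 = -211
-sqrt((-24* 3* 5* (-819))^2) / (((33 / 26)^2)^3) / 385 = -32127240704 / 175384539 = -183.18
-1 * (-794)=794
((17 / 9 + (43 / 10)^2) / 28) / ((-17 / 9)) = -18341 / 47600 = -0.39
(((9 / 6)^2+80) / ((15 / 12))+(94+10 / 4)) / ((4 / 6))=4869 / 20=243.45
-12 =-12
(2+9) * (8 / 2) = 44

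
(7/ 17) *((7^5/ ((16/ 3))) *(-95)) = -33529965/ 272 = -123271.93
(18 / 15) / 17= 6 / 85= 0.07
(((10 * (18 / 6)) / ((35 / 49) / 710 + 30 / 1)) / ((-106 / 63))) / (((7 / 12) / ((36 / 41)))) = -57970080 / 64801033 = -0.89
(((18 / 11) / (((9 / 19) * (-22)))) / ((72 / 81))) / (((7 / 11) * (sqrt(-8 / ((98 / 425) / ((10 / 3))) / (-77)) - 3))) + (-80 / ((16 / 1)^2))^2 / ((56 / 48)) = 855 * sqrt(39270) / 3734324 + 14811357 / 76044416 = 0.24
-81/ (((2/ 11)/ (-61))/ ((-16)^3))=-111310848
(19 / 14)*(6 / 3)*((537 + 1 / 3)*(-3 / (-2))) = 15314 / 7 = 2187.71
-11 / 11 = -1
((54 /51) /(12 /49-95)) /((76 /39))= -17199 /2999378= -0.01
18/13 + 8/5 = 194/65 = 2.98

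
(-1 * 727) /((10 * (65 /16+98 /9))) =-52344 /10765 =-4.86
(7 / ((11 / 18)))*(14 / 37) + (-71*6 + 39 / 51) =-2912215 / 6919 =-420.90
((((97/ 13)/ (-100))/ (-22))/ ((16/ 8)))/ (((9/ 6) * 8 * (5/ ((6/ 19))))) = 97/ 10868000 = 0.00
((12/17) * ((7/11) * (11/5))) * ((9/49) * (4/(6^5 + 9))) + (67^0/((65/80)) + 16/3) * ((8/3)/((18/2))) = 1054104944/541952775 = 1.95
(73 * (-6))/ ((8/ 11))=-2409/ 4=-602.25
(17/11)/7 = 17/77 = 0.22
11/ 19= 0.58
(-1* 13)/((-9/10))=130/9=14.44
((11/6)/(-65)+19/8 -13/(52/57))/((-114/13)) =18569/13680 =1.36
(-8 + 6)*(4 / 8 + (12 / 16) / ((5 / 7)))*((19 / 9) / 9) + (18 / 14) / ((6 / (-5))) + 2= 571 / 2835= 0.20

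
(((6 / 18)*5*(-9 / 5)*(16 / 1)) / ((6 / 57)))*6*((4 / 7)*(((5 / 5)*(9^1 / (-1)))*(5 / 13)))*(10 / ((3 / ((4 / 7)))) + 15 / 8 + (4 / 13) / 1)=183182040 / 8281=22120.76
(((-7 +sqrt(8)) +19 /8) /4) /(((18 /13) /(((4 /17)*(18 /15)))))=-481 /2040 +26*sqrt(2) /255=-0.09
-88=-88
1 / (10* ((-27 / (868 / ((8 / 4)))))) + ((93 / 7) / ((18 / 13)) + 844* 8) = 12776377 / 1890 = 6759.99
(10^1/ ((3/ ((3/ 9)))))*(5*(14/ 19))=700/ 171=4.09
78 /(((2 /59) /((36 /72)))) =2301 /2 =1150.50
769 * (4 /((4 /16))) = 12304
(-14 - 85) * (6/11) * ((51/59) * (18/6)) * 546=-4511052/59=-76458.51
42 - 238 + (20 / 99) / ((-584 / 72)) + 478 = 226426 / 803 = 281.98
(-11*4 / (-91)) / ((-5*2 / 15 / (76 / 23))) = -5016 / 2093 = -2.40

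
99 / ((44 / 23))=207 / 4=51.75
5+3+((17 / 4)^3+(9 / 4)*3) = 5857 / 64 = 91.52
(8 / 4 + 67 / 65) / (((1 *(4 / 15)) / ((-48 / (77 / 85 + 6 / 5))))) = -602820 / 2327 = -259.05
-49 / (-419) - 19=-7912 / 419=-18.88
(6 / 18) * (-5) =-5 / 3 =-1.67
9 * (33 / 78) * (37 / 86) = 3663 / 2236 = 1.64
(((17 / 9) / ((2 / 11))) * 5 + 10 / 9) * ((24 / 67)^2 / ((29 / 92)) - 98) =-6066516215 / 1171629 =-5177.85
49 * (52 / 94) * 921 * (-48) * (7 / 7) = -56320992 / 47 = -1198318.98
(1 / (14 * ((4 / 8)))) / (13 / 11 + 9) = 11 / 784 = 0.01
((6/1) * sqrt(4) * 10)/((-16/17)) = -255/2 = -127.50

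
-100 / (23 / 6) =-600 / 23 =-26.09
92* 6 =552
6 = 6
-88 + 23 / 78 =-6841 / 78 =-87.71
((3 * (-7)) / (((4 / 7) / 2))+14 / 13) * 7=-13181 / 26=-506.96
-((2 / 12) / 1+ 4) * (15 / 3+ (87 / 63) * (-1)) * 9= -135.71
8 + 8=16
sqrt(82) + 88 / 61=10.50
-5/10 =-1/2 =-0.50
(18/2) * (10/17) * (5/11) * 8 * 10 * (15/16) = 33750/187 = 180.48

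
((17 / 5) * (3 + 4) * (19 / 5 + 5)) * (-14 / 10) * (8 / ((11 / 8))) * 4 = -852992 / 125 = -6823.94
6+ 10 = 16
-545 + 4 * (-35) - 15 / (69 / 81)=-16160 / 23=-702.61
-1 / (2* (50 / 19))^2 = -361 / 10000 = -0.04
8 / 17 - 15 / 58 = 209 / 986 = 0.21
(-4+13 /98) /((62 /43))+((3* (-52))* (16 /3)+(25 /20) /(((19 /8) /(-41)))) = -98850211 /115444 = -856.26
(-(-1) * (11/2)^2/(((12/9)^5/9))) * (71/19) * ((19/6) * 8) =6262839/1024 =6116.05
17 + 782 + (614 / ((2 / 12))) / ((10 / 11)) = 24257 / 5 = 4851.40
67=67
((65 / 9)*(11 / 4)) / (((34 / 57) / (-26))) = -176605 / 204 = -865.71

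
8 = 8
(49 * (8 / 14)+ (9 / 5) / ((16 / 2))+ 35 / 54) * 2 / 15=31183 / 8100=3.85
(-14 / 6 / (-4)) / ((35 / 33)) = 11 / 20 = 0.55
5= 5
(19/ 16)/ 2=19/ 32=0.59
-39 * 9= -351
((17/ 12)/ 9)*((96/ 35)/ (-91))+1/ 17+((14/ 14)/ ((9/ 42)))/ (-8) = -0.53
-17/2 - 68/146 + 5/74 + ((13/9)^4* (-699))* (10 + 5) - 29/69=-2067475690520/45287667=-45652.07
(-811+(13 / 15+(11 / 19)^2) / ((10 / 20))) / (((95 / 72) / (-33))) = 3467810808 / 171475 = 20223.42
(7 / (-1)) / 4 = -7 / 4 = -1.75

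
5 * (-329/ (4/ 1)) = -1645/ 4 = -411.25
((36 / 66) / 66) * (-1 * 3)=-3 / 121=-0.02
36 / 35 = 1.03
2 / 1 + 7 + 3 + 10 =22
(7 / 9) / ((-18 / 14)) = -49 / 81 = -0.60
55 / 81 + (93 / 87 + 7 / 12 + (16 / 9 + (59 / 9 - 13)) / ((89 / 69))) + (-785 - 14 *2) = -680942339 / 836244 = -814.29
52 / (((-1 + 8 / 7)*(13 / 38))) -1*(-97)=1161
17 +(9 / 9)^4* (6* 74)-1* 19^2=100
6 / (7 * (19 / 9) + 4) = 0.32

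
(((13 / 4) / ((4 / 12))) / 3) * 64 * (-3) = -624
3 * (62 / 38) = 93 / 19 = 4.89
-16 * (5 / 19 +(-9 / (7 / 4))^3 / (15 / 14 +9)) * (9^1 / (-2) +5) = 4635688 / 43757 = 105.94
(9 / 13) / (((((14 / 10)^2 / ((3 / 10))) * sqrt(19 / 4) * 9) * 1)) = 15 * sqrt(19) / 12103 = 0.01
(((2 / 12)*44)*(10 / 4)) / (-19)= -55 / 57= -0.96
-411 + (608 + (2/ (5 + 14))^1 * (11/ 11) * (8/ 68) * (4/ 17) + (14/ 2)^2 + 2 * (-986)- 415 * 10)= -32265100/ 5491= -5876.00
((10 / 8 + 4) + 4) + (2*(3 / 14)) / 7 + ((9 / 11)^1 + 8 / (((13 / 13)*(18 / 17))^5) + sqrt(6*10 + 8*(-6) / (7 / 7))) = 2*sqrt(3) + 1027437017 / 63654822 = 19.60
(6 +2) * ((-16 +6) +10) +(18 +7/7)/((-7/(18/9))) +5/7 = -33/7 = -4.71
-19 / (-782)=19 / 782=0.02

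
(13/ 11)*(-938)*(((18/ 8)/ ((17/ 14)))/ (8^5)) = -0.06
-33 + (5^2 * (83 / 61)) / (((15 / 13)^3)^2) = -516547978 / 27793125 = -18.59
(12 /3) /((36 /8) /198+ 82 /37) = 6512 /3645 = 1.79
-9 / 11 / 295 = -9 / 3245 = -0.00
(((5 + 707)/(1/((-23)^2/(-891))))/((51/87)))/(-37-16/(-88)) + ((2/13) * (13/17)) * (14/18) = 10973822/557685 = 19.68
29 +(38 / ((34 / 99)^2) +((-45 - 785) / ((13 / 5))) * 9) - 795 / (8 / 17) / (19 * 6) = -2897256429 / 1142128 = -2536.72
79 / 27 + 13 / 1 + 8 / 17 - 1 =7067 / 459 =15.40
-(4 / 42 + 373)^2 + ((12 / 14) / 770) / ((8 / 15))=-5402075719 / 38808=-139200.05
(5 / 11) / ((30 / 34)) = 17 / 33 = 0.52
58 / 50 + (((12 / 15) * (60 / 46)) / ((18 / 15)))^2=25341 / 13225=1.92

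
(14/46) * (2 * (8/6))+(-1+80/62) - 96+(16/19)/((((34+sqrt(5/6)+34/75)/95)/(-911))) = -63131896161419/28544392443+136650000 * sqrt(30)/13344737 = -2155.62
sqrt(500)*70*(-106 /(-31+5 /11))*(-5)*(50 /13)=-1821875*sqrt(5) /39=-104457.34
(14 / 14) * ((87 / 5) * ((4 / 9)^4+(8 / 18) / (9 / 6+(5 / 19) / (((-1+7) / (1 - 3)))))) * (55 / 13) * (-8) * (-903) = 41001759040 / 217971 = 188106.49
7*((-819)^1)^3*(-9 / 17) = 34609255317 / 17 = 2035838548.06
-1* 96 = -96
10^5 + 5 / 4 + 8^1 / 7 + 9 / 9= 2800095 / 28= 100003.39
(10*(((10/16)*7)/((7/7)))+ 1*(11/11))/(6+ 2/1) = 179/32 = 5.59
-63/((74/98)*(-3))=1029/37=27.81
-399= -399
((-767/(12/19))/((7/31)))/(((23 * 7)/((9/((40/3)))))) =-4065867/180320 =-22.55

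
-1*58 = -58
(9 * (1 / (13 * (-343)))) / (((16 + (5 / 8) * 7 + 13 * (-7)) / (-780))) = -864 / 38759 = -0.02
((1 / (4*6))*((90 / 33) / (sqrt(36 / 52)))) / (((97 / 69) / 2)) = 115*sqrt(13) / 2134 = 0.19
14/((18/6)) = 14/3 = 4.67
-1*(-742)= 742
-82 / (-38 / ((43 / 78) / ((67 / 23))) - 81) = 81098 / 278697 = 0.29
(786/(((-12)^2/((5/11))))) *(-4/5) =-131/66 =-1.98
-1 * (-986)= 986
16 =16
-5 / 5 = -1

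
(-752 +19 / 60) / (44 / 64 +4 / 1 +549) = -180404 / 132885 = -1.36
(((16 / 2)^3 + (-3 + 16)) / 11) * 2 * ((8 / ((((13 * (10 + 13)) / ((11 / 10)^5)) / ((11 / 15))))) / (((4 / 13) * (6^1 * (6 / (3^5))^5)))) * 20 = 3560553262.64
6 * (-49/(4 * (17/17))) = -147/2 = -73.50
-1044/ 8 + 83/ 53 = -13667/ 106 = -128.93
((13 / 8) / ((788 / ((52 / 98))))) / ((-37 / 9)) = -1521 / 5714576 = -0.00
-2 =-2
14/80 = 7/40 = 0.18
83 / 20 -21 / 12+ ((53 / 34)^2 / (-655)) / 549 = 2.40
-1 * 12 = -12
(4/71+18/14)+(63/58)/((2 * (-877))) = 67823933/50560804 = 1.34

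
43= 43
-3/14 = -0.21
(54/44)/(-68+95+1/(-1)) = 27/572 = 0.05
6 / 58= 3 / 29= 0.10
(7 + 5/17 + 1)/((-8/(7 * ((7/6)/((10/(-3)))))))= 6909/2720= 2.54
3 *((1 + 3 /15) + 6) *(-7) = -756 /5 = -151.20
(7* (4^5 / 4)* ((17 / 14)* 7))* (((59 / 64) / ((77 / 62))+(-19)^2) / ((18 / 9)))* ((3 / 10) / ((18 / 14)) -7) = -1025330061 / 55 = -18642364.75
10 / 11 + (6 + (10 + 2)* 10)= 1396 / 11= 126.91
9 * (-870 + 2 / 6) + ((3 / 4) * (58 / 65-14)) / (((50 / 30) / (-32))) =-2482431 / 325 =-7638.25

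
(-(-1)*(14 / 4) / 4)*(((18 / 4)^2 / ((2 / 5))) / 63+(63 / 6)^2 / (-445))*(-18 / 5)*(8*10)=-124659 / 890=-140.07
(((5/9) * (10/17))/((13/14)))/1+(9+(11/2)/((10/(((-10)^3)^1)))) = -1075349/1989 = -540.65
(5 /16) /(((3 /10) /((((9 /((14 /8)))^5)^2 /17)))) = 3808498375065600 /4802079233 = 793093.61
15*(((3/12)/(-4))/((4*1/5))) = -75/64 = -1.17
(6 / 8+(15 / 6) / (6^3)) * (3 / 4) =329 / 576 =0.57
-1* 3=-3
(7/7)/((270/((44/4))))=11/270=0.04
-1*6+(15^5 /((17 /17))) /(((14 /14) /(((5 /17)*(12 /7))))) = 45561786 /119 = 382872.15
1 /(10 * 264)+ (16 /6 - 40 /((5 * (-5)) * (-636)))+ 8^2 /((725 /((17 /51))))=18218679 /6762800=2.69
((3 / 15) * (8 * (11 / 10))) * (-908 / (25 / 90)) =-719136 / 125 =-5753.09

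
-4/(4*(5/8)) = -8/5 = -1.60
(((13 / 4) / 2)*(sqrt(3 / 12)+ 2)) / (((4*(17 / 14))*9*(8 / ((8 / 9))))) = 455 / 44064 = 0.01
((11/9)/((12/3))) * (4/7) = 11/63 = 0.17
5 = 5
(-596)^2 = 355216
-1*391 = -391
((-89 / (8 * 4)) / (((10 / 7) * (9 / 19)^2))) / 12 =-224903 / 311040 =-0.72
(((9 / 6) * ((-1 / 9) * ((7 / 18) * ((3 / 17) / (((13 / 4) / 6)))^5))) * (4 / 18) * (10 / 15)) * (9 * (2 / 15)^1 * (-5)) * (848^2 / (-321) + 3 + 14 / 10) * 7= -933402365263872 / 282042886329035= -3.31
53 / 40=1.32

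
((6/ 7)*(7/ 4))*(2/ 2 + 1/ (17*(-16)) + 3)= 3261/ 544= 5.99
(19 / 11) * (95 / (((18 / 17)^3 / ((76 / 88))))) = 168491335 / 1411344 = 119.38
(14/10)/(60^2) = 7/18000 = 0.00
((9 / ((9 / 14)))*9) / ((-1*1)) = -126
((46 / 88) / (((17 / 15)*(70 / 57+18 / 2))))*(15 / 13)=0.05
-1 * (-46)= 46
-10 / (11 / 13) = -130 / 11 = -11.82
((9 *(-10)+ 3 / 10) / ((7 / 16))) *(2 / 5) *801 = -11495952 / 175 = -65691.15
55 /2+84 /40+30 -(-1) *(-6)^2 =478 /5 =95.60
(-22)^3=-10648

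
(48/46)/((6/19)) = 76/23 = 3.30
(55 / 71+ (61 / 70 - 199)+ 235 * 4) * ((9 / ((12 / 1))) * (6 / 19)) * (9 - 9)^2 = 0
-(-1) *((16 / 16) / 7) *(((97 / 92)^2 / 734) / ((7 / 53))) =498677 / 304416224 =0.00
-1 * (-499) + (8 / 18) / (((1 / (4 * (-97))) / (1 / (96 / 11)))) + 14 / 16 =103705 / 216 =480.12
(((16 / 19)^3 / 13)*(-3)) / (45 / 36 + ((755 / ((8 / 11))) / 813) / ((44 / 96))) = -13320192 / 390105625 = -0.03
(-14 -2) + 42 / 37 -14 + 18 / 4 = -1803 / 74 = -24.36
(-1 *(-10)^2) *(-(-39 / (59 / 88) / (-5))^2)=47114496 / 3481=13534.76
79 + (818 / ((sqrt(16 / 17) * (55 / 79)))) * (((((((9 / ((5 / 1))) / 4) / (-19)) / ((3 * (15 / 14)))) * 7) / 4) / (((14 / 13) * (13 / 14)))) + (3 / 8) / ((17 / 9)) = 63.58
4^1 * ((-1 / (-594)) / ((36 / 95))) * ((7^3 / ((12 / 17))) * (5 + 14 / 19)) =3177895 / 64152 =49.54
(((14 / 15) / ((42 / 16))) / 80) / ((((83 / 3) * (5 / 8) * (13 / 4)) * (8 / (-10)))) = -8 / 80925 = -0.00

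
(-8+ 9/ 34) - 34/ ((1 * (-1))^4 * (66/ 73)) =-50873/ 1122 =-45.34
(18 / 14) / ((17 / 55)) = 495 / 119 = 4.16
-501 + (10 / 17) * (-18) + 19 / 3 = -505.25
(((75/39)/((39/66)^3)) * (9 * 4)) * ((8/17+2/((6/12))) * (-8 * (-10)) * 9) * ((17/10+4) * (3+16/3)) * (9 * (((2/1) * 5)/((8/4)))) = 1120889404800000/485537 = 2308556103.45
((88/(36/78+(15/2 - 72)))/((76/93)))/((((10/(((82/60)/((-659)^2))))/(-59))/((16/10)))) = 0.00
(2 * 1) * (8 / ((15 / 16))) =256 / 15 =17.07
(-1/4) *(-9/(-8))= -0.28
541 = 541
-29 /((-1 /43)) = 1247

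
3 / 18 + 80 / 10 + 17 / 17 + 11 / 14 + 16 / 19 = 4307 / 399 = 10.79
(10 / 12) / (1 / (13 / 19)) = 65 / 114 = 0.57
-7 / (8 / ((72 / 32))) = -63 / 32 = -1.97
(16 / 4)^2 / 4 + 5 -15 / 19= 156 / 19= 8.21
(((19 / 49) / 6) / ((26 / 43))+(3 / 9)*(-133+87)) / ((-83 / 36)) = 349173 / 52871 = 6.60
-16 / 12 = -1.33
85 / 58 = 1.47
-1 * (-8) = 8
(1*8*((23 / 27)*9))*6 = 368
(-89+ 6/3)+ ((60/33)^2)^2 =-1113767/14641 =-76.07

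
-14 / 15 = -0.93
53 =53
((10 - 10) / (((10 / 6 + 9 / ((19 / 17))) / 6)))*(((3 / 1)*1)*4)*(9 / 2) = 0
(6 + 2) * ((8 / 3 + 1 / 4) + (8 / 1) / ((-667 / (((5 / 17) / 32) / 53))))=42067660 / 1802901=23.33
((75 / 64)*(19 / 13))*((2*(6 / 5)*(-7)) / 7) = -855 / 208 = -4.11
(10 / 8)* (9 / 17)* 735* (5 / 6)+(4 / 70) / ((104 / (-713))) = 25057633 / 61880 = 404.94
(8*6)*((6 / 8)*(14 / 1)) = 504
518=518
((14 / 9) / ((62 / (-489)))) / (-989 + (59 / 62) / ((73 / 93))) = 166586 / 13412181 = 0.01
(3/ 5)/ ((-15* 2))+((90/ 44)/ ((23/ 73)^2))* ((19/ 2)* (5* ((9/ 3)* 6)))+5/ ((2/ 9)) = 5132372431/ 290950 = 17640.05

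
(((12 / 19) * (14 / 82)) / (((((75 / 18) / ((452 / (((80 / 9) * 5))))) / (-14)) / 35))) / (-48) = 1046493 / 389500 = 2.69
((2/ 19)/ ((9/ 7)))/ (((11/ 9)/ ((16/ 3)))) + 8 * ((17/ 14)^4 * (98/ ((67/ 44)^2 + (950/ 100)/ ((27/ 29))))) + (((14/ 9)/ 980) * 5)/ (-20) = 136.47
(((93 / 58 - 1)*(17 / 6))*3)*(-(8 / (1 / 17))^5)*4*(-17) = 470609217290240 / 29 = 16227904044491.03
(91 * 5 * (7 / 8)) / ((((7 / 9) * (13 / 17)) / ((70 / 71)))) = 187425 / 284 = 659.95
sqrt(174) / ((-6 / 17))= -17 * sqrt(174) / 6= -37.37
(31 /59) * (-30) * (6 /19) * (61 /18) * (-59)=995.26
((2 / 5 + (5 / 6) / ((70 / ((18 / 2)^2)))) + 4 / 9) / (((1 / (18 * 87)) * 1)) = 198273 / 70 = 2832.47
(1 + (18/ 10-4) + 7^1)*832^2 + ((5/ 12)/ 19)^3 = 237929992815217/ 59261760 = 4014899.20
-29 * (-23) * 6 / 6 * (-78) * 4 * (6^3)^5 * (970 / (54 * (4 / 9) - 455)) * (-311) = -29517617927031611719680 / 431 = -68486352498913252249.84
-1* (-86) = 86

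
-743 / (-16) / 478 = 743 / 7648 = 0.10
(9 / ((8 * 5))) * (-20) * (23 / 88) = -207 / 176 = -1.18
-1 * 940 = -940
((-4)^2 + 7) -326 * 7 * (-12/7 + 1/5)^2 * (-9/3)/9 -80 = 885809/525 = 1687.26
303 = 303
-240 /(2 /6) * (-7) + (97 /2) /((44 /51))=448467 /88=5096.22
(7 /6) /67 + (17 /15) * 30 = 13675 /402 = 34.02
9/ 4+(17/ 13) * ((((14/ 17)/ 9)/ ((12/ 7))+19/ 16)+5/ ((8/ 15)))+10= 146759/ 5616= 26.13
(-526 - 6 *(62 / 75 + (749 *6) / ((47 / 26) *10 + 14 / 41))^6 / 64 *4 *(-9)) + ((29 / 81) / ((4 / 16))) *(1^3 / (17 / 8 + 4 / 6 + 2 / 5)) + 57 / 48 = 2919638165566807283013535787470802239680791783284679 / 4017471544299713383571153050781250000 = 726735244636494.43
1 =1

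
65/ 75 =13/ 15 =0.87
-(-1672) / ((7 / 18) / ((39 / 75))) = 391248 / 175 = 2235.70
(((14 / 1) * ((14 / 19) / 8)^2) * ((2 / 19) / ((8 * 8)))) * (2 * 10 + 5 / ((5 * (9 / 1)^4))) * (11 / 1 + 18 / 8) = 2385466559 / 46081944576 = 0.05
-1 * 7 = -7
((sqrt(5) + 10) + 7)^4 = (sqrt(5) + 17)^4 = 136919.47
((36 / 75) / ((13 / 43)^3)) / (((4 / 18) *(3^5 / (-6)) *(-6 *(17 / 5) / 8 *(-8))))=-0.09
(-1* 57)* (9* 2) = -1026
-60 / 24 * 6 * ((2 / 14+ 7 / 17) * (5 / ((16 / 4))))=-2475 / 238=-10.40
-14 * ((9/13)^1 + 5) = -1036/13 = -79.69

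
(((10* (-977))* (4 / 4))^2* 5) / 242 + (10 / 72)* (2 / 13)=55839947105 / 28314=1972167.38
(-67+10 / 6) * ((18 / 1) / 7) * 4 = -672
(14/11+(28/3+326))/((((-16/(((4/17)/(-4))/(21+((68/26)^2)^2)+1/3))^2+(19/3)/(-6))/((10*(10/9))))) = 598553288600379834400/370486160293328301981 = 1.62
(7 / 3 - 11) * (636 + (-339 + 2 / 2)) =-7748 / 3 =-2582.67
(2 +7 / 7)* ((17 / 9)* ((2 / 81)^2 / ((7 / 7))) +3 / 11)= 177895 / 216513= 0.82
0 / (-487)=0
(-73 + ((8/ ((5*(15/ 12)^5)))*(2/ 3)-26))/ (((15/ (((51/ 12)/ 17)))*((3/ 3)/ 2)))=-4624241/ 1406250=-3.29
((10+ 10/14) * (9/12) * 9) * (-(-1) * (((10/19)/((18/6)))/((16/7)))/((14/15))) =50625/8512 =5.95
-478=-478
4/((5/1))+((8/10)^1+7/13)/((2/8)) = 80/13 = 6.15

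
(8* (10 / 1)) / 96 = 5 / 6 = 0.83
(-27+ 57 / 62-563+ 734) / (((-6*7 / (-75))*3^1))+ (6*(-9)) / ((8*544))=40726141 / 472192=86.25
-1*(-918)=918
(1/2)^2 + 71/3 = 287/12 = 23.92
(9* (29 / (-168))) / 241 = -87 / 13496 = -0.01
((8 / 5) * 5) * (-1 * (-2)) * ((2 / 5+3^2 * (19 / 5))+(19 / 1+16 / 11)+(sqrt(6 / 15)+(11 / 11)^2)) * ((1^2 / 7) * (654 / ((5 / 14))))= 20928 * sqrt(10) / 25+64521024 / 275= 237269.11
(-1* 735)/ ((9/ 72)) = -5880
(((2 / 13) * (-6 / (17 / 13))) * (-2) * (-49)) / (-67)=1176 / 1139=1.03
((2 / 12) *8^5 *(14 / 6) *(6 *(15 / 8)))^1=143360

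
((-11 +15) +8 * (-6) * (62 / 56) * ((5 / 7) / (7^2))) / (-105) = -7744 / 252105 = -0.03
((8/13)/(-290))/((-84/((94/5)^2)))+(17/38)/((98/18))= 23980751/263240250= 0.09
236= 236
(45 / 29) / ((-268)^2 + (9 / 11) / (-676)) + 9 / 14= 27880082847 / 43367560306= 0.64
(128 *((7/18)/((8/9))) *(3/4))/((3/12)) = 168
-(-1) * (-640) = -640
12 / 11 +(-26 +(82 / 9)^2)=51770 / 891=58.10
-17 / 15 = -1.13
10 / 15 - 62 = -184 / 3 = -61.33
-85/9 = -9.44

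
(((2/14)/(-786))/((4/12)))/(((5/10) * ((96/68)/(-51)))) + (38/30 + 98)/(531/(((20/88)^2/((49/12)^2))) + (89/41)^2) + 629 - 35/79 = 31491193657356380939/50097593320536888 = 628.60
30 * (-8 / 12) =-20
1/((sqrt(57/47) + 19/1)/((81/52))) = 3807/46280-81 * sqrt(2679)/879320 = 0.08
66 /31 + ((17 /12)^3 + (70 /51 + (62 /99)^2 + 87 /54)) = 2759605397 /330568128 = 8.35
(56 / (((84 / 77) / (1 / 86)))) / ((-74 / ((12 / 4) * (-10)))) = 0.24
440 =440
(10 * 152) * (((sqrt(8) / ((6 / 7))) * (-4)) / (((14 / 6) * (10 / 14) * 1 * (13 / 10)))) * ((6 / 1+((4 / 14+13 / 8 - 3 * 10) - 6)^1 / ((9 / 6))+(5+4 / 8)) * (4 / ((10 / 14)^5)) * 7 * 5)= 269813393024 * sqrt(2) / 4875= 78271540.46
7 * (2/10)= 7/5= 1.40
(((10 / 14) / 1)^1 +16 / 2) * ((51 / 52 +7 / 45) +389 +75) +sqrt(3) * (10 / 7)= 10 * sqrt(3) / 7 +66393559 / 16380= 4055.81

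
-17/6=-2.83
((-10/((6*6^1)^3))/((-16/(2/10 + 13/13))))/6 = 1/373248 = 0.00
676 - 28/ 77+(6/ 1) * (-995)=-58238/ 11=-5294.36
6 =6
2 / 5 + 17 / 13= 1.71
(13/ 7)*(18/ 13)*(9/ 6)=27/ 7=3.86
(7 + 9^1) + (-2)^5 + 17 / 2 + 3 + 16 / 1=23 / 2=11.50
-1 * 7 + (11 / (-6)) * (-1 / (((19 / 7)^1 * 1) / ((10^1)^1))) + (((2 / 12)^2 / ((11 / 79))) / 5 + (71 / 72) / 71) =-4811 / 25080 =-0.19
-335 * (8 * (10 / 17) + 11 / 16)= -491445 / 272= -1806.78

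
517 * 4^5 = 529408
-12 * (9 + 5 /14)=-786 /7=-112.29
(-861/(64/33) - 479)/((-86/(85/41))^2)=-426773525/795691264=-0.54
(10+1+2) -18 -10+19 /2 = -11 /2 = -5.50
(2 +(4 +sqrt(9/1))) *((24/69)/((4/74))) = 1332/23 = 57.91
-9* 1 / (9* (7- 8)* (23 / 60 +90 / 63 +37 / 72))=2520 / 5861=0.43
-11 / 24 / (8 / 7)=-77 / 192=-0.40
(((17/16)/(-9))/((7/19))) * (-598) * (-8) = -96577/63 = -1532.97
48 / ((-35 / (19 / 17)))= -1.53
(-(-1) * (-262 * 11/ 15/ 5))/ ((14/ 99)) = -47553/ 175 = -271.73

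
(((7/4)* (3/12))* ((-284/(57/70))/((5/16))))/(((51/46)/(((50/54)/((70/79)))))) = -36121960/78489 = -460.22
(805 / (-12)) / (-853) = 805 / 10236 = 0.08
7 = 7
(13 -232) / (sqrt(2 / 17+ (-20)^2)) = -219 * sqrt(115634) / 6802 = -10.95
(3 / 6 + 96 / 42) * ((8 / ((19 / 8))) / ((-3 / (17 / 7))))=-7072 / 931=-7.60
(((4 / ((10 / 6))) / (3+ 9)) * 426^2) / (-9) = -20164 / 5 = -4032.80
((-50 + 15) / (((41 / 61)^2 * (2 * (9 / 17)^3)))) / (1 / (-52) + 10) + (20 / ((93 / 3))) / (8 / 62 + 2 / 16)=-105144899570 / 4452056217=-23.62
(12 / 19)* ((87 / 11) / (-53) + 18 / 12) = 9450 / 11077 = 0.85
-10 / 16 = -5 / 8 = -0.62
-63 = -63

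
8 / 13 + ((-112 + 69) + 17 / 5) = -2534 / 65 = -38.98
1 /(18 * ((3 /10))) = 5 /27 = 0.19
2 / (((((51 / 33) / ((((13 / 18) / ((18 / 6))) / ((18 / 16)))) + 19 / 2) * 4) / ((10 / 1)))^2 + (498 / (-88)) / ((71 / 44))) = 11615032 / 239462195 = 0.05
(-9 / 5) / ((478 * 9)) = -0.00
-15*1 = -15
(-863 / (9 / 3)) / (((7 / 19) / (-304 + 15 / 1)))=4738733 / 21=225653.95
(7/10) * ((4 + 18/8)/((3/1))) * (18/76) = 105/304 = 0.35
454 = 454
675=675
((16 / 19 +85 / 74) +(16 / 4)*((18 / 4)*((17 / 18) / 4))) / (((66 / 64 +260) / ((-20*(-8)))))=22462720 / 5872159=3.83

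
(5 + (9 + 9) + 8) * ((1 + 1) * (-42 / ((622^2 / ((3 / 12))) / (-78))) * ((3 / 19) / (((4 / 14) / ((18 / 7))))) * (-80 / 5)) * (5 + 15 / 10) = -35646156 / 1837699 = -19.40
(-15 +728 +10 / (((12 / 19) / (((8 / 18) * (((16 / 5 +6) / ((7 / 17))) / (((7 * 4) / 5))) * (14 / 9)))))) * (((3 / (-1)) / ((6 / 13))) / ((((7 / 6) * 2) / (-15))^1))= 83661695 / 2646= 31618.18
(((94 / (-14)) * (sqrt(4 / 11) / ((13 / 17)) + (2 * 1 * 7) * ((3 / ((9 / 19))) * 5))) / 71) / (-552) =0.08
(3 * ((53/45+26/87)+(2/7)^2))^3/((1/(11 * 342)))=413539183085895526/1076003047875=384329.01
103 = 103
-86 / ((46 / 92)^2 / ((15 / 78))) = -860 / 13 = -66.15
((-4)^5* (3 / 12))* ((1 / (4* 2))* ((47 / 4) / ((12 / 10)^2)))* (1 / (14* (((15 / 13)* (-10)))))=611 / 378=1.62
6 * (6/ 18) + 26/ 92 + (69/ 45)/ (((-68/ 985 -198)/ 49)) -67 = -65.10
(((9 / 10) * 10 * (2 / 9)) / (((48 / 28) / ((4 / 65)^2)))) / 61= 56 / 773175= 0.00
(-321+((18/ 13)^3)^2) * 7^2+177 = -73399934592/ 4826809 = -15206.72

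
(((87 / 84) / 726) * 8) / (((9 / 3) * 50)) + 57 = 21725579 / 381150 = 57.00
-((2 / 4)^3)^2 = -1 / 64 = -0.02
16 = 16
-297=-297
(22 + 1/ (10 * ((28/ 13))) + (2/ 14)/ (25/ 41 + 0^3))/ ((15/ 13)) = 405509/ 21000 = 19.31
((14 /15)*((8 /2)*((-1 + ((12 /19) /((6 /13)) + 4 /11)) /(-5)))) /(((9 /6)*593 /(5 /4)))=-476 /619685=-0.00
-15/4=-3.75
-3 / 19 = -0.16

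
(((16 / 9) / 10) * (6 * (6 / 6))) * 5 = 16 / 3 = 5.33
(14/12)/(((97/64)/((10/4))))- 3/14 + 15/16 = 86291/32592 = 2.65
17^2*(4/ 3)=385.33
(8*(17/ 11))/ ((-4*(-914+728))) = 17/ 1023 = 0.02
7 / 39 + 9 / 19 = 484 / 741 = 0.65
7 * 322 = 2254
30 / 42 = 0.71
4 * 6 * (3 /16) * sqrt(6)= 9 * sqrt(6) /2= 11.02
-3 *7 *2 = -42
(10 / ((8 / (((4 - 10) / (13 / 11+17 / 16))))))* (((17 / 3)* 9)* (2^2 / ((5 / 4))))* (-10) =430848 / 79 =5453.77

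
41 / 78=0.53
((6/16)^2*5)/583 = 45/37312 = 0.00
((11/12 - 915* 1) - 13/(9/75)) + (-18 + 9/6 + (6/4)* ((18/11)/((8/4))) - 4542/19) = -3202069/2508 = -1276.74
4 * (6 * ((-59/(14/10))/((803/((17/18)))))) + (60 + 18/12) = 2034029/33726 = 60.31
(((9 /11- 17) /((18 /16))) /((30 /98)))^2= 4868690176 /2205225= 2207.80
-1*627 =-627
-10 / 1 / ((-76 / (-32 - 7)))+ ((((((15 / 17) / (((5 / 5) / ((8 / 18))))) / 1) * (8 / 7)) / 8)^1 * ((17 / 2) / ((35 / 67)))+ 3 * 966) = 16164655 / 5586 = 2893.78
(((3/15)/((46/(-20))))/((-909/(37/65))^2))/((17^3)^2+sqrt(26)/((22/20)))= -7996728334562/5660499320578253615772470175+60236 * sqrt(26)/1132099864115650723154494035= -0.00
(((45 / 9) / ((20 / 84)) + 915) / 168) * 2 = 78 / 7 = 11.14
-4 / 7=-0.57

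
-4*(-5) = 20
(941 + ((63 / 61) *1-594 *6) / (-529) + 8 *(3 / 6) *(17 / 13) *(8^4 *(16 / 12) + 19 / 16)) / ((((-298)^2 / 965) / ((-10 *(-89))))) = 285505.64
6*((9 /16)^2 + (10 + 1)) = 8691 /128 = 67.90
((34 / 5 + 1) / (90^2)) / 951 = 13 / 12838500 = 0.00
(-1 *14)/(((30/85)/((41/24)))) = -4879/72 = -67.76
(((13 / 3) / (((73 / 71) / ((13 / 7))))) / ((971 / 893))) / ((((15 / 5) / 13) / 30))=1392963910 / 1488543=935.79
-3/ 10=-0.30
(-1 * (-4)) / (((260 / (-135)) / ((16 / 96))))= -9 / 26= -0.35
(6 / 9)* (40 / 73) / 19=80 / 4161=0.02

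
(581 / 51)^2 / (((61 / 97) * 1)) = 32743417 / 158661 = 206.37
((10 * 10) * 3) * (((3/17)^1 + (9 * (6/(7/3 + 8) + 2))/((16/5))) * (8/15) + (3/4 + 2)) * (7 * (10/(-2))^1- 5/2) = -79624125/1054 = -75544.71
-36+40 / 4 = -26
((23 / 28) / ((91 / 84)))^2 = 4761 / 8281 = 0.57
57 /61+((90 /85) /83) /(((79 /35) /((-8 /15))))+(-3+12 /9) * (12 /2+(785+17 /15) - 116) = -68904635345 /61196481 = -1125.96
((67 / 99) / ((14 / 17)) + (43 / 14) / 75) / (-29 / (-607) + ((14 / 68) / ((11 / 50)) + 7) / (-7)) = -154238093 / 194136075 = -0.79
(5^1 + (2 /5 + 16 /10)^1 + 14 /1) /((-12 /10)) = -35 /2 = -17.50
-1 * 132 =-132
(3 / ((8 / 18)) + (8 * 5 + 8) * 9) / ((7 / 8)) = 3510 / 7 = 501.43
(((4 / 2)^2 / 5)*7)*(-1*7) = -196 / 5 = -39.20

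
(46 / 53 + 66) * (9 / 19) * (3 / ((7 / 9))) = 122.17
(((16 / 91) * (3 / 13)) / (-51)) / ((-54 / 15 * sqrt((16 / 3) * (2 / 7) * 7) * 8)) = 5 * sqrt(6) / 1447992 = 0.00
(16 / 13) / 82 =8 / 533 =0.02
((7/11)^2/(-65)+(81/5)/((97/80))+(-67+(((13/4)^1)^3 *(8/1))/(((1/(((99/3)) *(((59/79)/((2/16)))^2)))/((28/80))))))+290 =540234266590036/4761290105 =113463.84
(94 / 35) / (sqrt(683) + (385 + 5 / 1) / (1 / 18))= 131976 / 344958019 - 94*sqrt(683) / 1724790095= 0.00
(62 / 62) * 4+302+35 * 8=586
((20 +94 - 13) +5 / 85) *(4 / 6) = 3436 / 51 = 67.37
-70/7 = -10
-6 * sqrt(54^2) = -324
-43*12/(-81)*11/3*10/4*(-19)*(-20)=1797400/81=22190.12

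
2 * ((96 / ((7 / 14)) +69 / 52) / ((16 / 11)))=110583 / 416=265.82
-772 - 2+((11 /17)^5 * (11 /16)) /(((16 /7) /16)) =-17571108161 /22717712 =-773.45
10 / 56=5 / 28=0.18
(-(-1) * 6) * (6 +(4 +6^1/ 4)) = 69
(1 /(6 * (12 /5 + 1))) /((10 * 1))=1 /204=0.00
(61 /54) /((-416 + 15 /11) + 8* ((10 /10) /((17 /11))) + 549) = 11407 /1409076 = 0.01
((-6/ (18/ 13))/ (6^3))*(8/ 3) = -13/ 243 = -0.05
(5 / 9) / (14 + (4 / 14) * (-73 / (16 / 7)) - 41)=-0.02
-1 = -1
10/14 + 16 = 117/7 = 16.71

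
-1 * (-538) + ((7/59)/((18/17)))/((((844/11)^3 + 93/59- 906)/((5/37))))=2536853601986233/4715341267338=538.00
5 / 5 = 1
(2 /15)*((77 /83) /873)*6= 308 /362295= 0.00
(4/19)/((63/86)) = 344/1197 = 0.29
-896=-896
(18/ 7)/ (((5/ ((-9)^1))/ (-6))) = 27.77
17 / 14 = 1.21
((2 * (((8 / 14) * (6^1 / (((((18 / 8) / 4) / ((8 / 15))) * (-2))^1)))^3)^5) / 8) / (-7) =10889035741470030830827987437816582766592 / 208812429742371164667180329864501953125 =52.15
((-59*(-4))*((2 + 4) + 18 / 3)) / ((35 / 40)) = 3236.57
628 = 628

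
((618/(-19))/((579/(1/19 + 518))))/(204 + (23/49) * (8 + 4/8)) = -60564/432839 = -0.14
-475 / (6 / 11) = -5225 / 6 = -870.83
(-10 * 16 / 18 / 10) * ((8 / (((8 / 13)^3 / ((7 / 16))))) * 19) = -292201 / 1152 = -253.65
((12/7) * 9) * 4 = 432/7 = 61.71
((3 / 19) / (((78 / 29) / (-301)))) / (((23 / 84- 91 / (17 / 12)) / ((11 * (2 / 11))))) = 12465012 / 22560239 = 0.55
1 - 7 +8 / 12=-16 / 3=-5.33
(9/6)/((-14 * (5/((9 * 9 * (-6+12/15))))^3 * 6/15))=3502727631/21875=160124.69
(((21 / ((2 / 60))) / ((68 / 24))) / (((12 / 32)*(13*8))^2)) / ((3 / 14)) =1960 / 2873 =0.68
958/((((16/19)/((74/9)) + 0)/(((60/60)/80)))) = 336737/2880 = 116.92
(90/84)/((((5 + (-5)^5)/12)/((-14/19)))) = 3/988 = 0.00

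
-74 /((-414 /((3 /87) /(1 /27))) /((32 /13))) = 3552 /8671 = 0.41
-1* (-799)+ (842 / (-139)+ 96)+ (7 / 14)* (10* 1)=124258 / 139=893.94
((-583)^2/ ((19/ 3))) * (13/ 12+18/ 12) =10536559/ 76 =138638.93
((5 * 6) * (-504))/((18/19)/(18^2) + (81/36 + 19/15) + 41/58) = -1499601600/419183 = -3577.44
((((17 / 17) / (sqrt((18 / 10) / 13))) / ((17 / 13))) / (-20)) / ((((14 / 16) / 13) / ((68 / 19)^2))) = -91936 * sqrt(65) / 37905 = -19.55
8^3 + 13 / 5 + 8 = 2613 / 5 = 522.60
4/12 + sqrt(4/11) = 1/3 + 2 * sqrt(11)/11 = 0.94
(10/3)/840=1/252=0.00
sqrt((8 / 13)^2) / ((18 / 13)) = 4 / 9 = 0.44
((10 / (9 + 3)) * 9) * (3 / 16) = 45 / 32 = 1.41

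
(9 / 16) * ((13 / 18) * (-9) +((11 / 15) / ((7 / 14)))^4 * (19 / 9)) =2978603 / 1620000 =1.84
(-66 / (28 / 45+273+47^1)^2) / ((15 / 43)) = -191565 / 104083592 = -0.00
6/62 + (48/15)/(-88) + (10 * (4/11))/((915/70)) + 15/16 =6370609/4992240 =1.28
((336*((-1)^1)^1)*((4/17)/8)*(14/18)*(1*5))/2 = -980/51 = -19.22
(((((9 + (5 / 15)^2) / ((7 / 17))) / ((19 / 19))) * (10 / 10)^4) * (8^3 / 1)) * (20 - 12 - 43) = -3568640 / 9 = -396515.56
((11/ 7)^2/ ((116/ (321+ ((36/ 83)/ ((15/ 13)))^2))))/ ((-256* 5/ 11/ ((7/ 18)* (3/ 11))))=-318682661/ 51143936000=-0.01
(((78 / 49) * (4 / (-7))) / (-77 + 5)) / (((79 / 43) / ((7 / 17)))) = 559 / 197421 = 0.00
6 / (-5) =-6 / 5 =-1.20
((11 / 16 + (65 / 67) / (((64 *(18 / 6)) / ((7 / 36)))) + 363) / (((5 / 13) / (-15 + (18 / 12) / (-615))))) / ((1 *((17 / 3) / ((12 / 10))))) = -3004.13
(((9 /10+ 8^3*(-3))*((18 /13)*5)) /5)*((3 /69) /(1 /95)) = -2625021 /299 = -8779.33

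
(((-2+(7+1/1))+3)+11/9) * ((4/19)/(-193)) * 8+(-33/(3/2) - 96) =-3897298/33003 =-118.09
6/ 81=2/ 27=0.07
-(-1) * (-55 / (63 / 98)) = -770 / 9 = -85.56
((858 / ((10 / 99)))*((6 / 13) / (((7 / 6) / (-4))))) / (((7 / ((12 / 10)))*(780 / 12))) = -2822688 / 79625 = -35.45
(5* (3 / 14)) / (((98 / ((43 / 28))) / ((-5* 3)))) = -9675 / 38416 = -0.25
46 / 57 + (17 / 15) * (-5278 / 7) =-853.73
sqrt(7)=2.65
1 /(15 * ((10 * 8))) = 1 /1200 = 0.00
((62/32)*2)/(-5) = -31/40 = -0.78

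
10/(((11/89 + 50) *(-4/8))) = -1780/4461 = -0.40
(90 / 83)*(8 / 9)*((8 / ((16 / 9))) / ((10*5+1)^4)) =40 / 62390187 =0.00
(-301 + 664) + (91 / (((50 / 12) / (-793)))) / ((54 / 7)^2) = 874463 / 12150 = 71.97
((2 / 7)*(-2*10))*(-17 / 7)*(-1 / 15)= -136 / 147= -0.93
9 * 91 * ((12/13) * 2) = 1512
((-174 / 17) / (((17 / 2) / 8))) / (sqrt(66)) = -464 * sqrt(66) / 3179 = -1.19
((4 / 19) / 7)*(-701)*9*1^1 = -25236 / 133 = -189.74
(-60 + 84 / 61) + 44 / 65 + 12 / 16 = -907129 / 15860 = -57.20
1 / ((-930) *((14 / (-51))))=17 / 4340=0.00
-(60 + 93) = -153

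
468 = 468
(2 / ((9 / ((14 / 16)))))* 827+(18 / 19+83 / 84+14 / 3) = 200387 / 1197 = 167.41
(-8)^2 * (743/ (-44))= -11888/ 11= -1080.73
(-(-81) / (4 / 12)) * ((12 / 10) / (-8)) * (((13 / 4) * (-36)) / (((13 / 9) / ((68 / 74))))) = 1003833 / 370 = 2713.06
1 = 1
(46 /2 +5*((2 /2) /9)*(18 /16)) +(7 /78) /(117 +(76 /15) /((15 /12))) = 23.63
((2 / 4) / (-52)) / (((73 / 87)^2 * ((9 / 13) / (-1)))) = 0.02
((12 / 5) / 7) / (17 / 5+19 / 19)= 6 / 77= 0.08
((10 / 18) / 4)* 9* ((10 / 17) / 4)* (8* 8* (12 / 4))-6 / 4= 1149 / 34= 33.79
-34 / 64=-17 / 32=-0.53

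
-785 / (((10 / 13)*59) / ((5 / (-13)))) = 785 / 118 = 6.65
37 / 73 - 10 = -693 / 73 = -9.49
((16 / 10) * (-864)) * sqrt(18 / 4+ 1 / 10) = -6912 * sqrt(115) / 25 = -2964.92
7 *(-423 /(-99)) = 329 /11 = 29.91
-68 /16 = -17 /4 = -4.25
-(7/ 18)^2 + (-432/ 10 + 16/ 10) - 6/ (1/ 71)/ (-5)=70387/ 1620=43.45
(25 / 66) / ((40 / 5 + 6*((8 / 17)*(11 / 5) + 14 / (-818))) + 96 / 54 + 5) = 2607375 / 143774026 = 0.02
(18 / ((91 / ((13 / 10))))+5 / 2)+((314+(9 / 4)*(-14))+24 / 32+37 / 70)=8023 / 28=286.54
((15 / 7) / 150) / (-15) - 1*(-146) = 153299 / 1050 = 146.00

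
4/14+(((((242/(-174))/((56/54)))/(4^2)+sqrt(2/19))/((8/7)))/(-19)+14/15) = 36224681/29621760-7 * sqrt(38)/2888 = 1.21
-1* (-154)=154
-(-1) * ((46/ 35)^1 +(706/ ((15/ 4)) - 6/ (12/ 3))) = 39497/ 210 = 188.08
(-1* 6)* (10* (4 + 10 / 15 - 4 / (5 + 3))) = -250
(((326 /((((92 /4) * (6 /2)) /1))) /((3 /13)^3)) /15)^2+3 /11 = 5645056255199 /8590153275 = 657.15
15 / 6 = 5 / 2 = 2.50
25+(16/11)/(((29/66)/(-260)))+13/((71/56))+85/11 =-18520288/22649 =-817.71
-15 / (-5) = 3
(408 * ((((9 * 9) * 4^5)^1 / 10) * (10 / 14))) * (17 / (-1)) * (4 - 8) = 1150599168 / 7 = 164371309.71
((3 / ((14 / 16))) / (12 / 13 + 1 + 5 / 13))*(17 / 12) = 221 / 105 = 2.10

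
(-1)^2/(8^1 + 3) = 1/11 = 0.09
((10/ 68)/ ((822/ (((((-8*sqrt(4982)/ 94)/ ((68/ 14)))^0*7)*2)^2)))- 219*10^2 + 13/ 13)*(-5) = 765040340/ 6987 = 109494.82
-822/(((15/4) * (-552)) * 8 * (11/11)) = 137/2760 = 0.05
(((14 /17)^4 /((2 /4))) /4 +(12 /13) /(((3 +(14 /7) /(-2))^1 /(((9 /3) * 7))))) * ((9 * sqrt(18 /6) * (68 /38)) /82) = 96960150 * sqrt(3) /49753951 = 3.38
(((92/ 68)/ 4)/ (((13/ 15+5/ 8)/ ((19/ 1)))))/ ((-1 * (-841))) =13110/ 2559163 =0.01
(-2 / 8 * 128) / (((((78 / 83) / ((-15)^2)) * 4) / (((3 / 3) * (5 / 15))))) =-8300 / 13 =-638.46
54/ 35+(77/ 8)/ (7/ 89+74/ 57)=303441/ 35560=8.53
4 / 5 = 0.80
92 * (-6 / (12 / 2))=-92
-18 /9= -2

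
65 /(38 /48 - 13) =-5.32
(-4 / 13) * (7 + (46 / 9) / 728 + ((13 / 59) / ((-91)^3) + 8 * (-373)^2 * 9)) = -1233348474263233 / 400146201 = -3082244.62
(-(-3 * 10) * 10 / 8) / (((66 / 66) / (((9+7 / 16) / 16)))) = 11325 / 512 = 22.12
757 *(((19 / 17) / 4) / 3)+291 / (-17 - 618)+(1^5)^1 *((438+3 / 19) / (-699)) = 39810420607 / 573473580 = 69.42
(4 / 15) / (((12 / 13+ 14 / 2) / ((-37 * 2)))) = -2.49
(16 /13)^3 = 4096 /2197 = 1.86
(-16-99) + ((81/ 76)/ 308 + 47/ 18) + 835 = 152234657/ 210672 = 722.61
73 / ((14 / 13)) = 949 / 14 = 67.79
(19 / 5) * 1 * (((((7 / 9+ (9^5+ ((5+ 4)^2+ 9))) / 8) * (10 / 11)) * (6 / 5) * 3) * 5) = 5056451 / 11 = 459677.36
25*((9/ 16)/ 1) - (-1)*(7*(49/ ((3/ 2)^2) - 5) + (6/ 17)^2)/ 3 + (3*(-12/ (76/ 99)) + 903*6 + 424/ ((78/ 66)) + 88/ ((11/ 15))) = 182037408781/ 30837456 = 5903.13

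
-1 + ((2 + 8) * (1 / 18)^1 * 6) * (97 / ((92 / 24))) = 83.35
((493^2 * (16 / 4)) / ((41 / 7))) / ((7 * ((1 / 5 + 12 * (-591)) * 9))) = -4860980 / 13084371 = -0.37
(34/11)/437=34/4807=0.01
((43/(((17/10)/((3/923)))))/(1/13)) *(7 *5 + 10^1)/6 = 9675/1207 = 8.02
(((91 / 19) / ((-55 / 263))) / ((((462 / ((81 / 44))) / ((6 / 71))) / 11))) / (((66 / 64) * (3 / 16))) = -3938688 / 8977595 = -0.44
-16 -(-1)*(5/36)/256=-147451/9216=-16.00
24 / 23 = 1.04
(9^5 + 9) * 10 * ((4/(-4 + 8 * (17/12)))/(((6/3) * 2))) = 885870/11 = 80533.64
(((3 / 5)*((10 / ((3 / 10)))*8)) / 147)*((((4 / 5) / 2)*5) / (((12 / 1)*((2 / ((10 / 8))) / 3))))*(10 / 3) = 500 / 441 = 1.13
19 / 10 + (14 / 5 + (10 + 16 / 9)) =1483 / 90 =16.48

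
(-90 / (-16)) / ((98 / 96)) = 270 / 49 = 5.51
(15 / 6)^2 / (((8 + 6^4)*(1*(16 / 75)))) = 1875 / 83456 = 0.02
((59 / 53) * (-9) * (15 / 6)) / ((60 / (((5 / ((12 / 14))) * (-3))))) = 6195 / 848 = 7.31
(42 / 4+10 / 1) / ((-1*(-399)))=41 / 798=0.05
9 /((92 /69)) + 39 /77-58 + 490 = 135291 /308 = 439.26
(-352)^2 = 123904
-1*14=-14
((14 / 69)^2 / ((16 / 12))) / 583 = 49 / 925221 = 0.00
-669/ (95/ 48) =-338.02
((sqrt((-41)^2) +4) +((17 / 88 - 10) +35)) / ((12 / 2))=11.70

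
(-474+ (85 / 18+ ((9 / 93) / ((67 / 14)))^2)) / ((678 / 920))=-8381137097530 / 13161797379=-636.78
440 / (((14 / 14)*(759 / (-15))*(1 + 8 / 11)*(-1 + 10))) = -2200 / 3933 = -0.56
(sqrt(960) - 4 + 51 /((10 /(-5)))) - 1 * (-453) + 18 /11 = 8 * sqrt(15) + 9353 /22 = 456.12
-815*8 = -6520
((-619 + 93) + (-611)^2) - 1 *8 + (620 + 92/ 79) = 29499245/ 79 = 373408.16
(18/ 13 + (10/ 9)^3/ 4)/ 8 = 4093/ 18954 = 0.22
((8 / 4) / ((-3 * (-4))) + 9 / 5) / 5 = 59 / 150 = 0.39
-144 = -144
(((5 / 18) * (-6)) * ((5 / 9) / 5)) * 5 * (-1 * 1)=25 / 27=0.93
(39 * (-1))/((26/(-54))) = 81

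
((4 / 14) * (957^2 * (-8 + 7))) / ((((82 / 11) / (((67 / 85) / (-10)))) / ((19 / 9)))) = 1424959283 / 243950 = 5841.19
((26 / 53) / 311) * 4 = 104 / 16483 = 0.01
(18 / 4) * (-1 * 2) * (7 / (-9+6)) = 21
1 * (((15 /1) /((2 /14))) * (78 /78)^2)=105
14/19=0.74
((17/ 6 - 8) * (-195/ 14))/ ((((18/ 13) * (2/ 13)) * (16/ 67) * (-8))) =-22815845/ 129024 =-176.83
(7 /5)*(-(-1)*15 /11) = 21 /11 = 1.91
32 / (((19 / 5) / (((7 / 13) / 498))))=560 / 61503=0.01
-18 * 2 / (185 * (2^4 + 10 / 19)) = -342 / 29045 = -0.01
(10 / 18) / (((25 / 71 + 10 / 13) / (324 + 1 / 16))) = 160.55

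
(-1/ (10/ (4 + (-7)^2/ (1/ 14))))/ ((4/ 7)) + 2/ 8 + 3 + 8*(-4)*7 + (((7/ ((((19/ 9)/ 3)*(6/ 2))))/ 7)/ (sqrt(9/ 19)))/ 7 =-341.40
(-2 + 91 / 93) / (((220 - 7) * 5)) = -19 / 19809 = -0.00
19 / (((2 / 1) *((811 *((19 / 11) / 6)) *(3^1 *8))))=11 / 6488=0.00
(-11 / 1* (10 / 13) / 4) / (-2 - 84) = 55 / 2236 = 0.02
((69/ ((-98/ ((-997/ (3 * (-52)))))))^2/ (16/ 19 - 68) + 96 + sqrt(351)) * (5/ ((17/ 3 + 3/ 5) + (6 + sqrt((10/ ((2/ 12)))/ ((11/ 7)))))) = -3567526086011625 * sqrt(1155)/ 4604612284400128 - 10125 * sqrt(5005)/ 138958 + 113850 * sqrt(39)/ 69479 + 5470206665217825/ 104650279190912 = 31.02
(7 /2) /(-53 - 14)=-7 /134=-0.05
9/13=0.69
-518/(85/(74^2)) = -33371.39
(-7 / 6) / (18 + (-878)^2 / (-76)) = 133 / 1154274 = 0.00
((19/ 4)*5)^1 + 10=135/ 4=33.75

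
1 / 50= 0.02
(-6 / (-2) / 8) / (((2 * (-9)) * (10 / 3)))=-1 / 160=-0.01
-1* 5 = -5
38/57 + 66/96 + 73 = 3569/48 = 74.35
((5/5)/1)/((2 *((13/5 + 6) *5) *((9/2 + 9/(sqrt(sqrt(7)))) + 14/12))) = -23409 *7^(3/4)/4575716 - 59049 *7^(1/4)/4575716 + 37179 *sqrt(7)/4575716 + 103173/4575716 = 0.00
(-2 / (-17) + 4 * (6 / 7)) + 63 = 7919 / 119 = 66.55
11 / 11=1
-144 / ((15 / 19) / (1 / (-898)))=456 / 2245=0.20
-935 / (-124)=935 / 124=7.54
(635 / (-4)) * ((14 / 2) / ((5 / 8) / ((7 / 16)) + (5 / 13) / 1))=-80899 / 132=-612.87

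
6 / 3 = 2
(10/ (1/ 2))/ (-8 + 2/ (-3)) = -30/ 13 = -2.31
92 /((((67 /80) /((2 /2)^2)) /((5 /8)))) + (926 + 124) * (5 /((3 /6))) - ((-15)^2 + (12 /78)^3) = 1522575389 /147199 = 10343.65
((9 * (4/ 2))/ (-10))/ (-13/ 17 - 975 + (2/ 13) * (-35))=663/ 361390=0.00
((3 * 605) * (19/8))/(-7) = -34485/56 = -615.80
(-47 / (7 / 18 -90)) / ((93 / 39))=10998 / 50003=0.22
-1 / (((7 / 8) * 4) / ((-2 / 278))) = 2 / 973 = 0.00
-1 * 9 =-9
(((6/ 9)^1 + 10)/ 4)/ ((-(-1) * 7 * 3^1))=8/ 63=0.13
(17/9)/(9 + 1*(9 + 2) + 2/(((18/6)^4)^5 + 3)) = 0.09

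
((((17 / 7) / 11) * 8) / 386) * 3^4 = 0.37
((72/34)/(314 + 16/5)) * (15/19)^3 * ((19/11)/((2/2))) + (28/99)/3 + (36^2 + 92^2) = 14107174066718/1445392377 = 9760.10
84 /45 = 28 /15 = 1.87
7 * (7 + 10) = 119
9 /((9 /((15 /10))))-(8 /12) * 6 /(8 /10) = -7 /2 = -3.50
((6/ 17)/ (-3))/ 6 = -1/ 51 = -0.02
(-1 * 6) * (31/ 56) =-3.32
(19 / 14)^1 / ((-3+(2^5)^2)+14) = 19 / 14490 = 0.00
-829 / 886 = -0.94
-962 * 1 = -962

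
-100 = -100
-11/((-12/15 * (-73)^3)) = -0.00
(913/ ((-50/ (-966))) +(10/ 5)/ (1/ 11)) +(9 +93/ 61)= 26949319/ 1525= 17671.68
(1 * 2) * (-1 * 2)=-4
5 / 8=0.62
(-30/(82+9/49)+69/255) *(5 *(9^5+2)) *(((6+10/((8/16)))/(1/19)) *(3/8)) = -1414613296239/273836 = -5165914.26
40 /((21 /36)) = 68.57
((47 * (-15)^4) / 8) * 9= 21414375 / 8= 2676796.88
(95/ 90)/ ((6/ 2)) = 0.35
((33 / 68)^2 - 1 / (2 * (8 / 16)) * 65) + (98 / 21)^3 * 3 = 9993017 / 41616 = 240.12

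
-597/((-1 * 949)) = 597/949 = 0.63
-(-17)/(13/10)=170/13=13.08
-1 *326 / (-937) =326 / 937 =0.35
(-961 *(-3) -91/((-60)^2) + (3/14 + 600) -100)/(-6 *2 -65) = -85256363/1940400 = -43.94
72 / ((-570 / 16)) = -192 / 95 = -2.02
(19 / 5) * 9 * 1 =171 / 5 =34.20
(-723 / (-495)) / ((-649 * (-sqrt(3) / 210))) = 3374 * sqrt(3) / 21417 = 0.27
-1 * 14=-14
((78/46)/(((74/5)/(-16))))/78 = -20/851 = -0.02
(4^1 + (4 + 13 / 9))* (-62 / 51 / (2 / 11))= -1705 / 27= -63.15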